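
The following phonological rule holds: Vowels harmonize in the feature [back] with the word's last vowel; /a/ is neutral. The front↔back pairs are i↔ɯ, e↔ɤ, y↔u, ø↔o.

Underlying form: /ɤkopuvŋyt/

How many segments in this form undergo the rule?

/ɤ/ harmonizes with /y/ ([-back]) → [e]
/o/ harmonizes with /y/ ([-back]) → [ø]
/u/ harmonizes with /y/ ([-back]) → [y]
3 segments change.

3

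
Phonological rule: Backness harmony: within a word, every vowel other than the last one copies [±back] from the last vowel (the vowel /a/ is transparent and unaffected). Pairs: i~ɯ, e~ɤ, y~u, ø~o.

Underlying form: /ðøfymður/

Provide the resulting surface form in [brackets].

[ðofumður]

/ø/ harmonizes with /u/ ([+back]) → [o]
/y/ harmonizes with /u/ ([+back]) → [u]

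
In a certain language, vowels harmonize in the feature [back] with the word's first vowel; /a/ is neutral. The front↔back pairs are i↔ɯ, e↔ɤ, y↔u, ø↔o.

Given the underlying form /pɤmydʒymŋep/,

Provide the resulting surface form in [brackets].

/y/ harmonizes with /ɤ/ ([+back]) → [u]
/y/ harmonizes with /ɤ/ ([+back]) → [u]
/e/ harmonizes with /ɤ/ ([+back]) → [ɤ]

[pɤmudʒumŋɤp]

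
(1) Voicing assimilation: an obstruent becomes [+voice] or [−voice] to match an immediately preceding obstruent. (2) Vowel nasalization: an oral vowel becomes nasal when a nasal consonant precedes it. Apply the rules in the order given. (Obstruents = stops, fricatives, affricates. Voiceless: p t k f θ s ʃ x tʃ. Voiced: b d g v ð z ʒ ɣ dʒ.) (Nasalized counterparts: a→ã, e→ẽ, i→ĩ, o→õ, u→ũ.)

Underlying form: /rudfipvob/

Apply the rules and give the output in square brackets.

[rudvipfob]

Rule 1: /f/ after /d/ (voiced) → [v]
Rule 1: /v/ after /p/ (voiceless) → [f]
After rule 1: rudvipfob
Rule 2: no segment meets the rule's conditions; no change.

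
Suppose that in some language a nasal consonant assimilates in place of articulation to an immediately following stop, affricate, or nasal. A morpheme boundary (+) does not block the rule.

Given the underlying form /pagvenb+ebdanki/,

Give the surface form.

[pagvemb+ebdaŋki]

/n/ before /b/ (labial) → [m]
/n/ before /k/ (velar) → [ŋ]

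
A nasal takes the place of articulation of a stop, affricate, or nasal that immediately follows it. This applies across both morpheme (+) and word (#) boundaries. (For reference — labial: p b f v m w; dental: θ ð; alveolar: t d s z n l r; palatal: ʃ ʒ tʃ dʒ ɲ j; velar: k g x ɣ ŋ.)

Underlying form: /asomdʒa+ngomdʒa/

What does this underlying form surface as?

[asoɲdʒa+ŋgoɲdʒa]

/m/ before /dʒ/ (palatal) → [ɲ]
/n/ before /g/ (velar) → [ŋ]
/m/ before /dʒ/ (palatal) → [ɲ]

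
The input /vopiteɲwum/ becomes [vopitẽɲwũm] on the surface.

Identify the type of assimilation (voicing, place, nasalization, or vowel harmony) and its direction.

/e/→[ẽ] /u/→[ũ].
Each target copies a feature from the following segment, so the direction is regressive.

nasalization, regressive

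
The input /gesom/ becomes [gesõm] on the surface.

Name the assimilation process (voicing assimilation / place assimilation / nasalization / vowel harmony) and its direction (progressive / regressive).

nasalization, regressive

/o/→[õ].
Each target copies a feature from the following segment, so the direction is regressive.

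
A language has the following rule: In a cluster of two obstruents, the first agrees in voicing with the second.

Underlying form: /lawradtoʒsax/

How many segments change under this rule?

2

/d/ before /t/ (voiceless) → [t]
/ʒ/ before /s/ (voiceless) → [ʃ]
2 segments change.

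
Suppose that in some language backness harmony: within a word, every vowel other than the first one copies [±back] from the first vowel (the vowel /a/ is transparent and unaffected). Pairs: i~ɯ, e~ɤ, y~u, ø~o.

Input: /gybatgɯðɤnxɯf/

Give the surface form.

/ɯ/ harmonizes with /y/ ([-back]) → [i]
/ɤ/ harmonizes with /y/ ([-back]) → [e]
/ɯ/ harmonizes with /y/ ([-back]) → [i]

[gybatgiðenxif]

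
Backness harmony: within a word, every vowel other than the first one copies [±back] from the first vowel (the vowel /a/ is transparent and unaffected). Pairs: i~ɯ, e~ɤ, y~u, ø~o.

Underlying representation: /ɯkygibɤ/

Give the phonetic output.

[ɯkugɯbɤ]

/y/ harmonizes with /ɯ/ ([+back]) → [u]
/i/ harmonizes with /ɯ/ ([+back]) → [ɯ]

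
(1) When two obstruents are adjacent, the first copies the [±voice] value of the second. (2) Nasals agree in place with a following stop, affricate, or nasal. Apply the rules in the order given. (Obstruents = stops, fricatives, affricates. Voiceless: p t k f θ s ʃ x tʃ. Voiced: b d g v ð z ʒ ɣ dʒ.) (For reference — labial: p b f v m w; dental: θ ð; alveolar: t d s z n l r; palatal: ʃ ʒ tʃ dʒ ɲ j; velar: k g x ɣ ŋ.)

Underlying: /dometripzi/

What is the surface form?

Rule 1: /p/ before /z/ (voiced) → [b]
After rule 1: dometribzi
Rule 2: no segment meets the rule's conditions; no change.

[dometribzi]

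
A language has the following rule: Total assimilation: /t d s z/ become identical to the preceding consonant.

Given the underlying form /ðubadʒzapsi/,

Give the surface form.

[ðubadʒdʒappi]

/z/ after /dʒ/ → [dʒ] (total assimilation)
/s/ after /p/ → [p] (total assimilation)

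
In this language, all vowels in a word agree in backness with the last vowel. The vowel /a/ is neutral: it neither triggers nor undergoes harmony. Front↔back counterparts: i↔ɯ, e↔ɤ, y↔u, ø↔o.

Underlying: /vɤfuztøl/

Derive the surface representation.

[vefyztøl]

/ɤ/ harmonizes with /ø/ ([-back]) → [e]
/u/ harmonizes with /ø/ ([-back]) → [y]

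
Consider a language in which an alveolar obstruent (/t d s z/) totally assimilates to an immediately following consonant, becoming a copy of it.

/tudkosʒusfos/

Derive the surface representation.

/d/ before /k/ → [k] (total assimilation)
/s/ before /ʒ/ → [ʒ] (total assimilation)
/s/ before /f/ → [f] (total assimilation)

[tukkoʒʒuffos]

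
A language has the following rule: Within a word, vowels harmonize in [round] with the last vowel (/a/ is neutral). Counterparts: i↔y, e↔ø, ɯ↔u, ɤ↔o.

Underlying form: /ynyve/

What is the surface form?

[inive]

/y/ harmonizes with /e/ ([-round]) → [i]
/y/ harmonizes with /e/ ([-round]) → [i]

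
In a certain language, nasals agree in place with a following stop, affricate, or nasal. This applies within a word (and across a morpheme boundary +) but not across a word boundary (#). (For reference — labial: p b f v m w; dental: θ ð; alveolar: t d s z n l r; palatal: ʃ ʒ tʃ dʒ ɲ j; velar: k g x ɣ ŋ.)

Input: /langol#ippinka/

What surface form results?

/n/ before /g/ (velar) → [ŋ]
/n/ before /k/ (velar) → [ŋ]

[laŋgol#ippiŋka]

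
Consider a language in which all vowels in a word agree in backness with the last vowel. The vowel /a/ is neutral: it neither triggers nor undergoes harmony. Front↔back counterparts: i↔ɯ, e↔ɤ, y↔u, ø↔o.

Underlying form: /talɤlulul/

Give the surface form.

no segment meets the rule's conditions; no change.

[talɤlulul]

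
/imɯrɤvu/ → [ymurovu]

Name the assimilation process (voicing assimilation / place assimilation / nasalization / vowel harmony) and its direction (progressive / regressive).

/i/→[y] /ɯ/→[u] /ɤ/→[o].
Vowels agree with the last vowel, so the harmony is regressive.

vowel harmony, regressive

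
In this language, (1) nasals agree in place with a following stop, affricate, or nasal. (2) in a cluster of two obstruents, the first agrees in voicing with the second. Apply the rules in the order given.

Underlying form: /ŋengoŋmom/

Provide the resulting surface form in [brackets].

Rule 1: /n/ before /g/ (velar) → [ŋ]
Rule 1: /ŋ/ before /m/ (labial) → [m]
After rule 1: ŋeŋgommom
Rule 2: no segment meets the rule's conditions; no change.

[ŋeŋgommom]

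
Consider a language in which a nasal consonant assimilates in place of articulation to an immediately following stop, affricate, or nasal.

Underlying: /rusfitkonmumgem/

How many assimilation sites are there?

2

/n/ before /m/ (labial) → [m]
/m/ before /g/ (velar) → [ŋ]
2 segments change.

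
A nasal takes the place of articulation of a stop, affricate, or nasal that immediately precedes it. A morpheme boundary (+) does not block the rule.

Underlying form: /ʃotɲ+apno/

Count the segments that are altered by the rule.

/ɲ/ after /t/ (alveolar) → [n]
/n/ after /p/ (labial) → [m]
2 segments change.

2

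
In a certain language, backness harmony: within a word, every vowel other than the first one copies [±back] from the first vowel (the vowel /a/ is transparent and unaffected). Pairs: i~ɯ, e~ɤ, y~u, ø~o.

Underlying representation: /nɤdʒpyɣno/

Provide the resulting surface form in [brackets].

[nɤdʒpuɣno]

/y/ harmonizes with /ɤ/ ([+back]) → [u]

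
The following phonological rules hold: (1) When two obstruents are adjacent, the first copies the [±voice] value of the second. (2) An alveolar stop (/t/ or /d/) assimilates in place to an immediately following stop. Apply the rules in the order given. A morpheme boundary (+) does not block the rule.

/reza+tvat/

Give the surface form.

Rule 1: /t/ before /v/ (voiced) → [d]
After rule 1: reza+dvat
Rule 2: no segment meets the rule's conditions; no change.

[reza+dvat]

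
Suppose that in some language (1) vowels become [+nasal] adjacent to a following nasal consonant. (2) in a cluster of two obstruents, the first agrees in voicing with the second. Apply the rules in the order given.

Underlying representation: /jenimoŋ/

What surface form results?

[jẽnĩmõŋ]

Rule 1: /e/ before nasal /n/ → [ẽ]
Rule 1: /i/ before nasal /m/ → [ĩ]
Rule 1: /o/ before nasal /ŋ/ → [õ]
After rule 1: jẽnĩmõŋ
Rule 2: no segment meets the rule's conditions; no change.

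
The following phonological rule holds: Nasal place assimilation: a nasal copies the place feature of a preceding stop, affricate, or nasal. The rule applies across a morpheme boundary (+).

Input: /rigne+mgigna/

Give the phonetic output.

[rigŋe+mgigŋa]

/n/ after /g/ (velar) → [ŋ]
/n/ after /g/ (velar) → [ŋ]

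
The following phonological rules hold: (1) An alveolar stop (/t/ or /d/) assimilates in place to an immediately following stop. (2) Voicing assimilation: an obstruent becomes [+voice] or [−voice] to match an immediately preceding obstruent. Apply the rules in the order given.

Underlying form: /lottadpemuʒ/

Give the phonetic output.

[lottabbemuʒ]

Rule 1: /d/ before /p/ (labial) → [b]
After rule 1: lottabpemuʒ
Rule 2: /p/ after /b/ (voiced) → [b]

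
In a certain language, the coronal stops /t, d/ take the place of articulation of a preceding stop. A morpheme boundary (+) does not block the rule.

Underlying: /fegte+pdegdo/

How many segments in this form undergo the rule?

3

/t/ after /g/ (velar) → [k]
/d/ after /p/ (labial) → [b]
/d/ after /g/ (velar) → [g]
3 segments change.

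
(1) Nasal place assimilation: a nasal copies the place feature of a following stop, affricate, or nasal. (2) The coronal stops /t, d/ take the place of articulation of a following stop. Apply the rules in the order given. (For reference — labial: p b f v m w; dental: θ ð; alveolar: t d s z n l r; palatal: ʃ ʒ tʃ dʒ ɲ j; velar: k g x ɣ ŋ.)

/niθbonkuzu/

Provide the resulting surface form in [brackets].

Rule 1: /n/ before /k/ (velar) → [ŋ]
After rule 1: niθboŋkuzu
Rule 2: no segment meets the rule's conditions; no change.

[niθboŋkuzu]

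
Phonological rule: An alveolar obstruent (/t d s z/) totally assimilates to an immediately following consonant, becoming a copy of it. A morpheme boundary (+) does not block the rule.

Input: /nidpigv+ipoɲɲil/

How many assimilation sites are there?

1

/d/ before /p/ → [p] (total assimilation)
1 segment changes.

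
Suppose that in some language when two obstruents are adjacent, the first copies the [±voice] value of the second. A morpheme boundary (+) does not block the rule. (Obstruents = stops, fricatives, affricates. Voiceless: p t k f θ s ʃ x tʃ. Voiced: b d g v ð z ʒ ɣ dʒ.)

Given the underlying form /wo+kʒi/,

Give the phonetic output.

/k/ before /ʒ/ (voiced) → [g]

[wo+gʒi]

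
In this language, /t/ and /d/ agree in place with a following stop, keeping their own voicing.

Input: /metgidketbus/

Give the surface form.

/t/ before /g/ (velar) → [k]
/d/ before /k/ (velar) → [g]
/t/ before /b/ (labial) → [p]

[mekgigkepbus]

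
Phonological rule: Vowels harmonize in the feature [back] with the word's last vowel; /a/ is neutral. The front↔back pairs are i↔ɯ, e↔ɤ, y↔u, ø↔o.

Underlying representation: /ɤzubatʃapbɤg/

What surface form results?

[ɤzubatʃapbɤg]

no segment meets the rule's conditions; no change.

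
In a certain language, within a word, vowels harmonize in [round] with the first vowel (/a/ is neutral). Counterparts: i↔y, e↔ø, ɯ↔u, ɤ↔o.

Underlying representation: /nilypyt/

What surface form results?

/y/ harmonizes with /i/ ([-round]) → [i]
/y/ harmonizes with /i/ ([-round]) → [i]

[nilipit]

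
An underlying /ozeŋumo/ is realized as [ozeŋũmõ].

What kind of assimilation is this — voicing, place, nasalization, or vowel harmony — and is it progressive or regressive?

nasalization, progressive

/u/→[ũ] /o/→[õ].
Each target copies a feature from the preceding segment, so the direction is progressive.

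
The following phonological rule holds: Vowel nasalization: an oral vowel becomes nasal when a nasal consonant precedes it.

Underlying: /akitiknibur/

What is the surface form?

[akitiknĩbur]

/i/ after nasal /n/ → [ĩ]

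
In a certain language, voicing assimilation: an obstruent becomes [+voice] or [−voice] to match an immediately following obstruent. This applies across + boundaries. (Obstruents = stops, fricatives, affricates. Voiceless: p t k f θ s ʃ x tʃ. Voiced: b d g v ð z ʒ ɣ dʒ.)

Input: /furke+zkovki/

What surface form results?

[furke+skofki]

/z/ before /k/ (voiceless) → [s]
/v/ before /k/ (voiceless) → [f]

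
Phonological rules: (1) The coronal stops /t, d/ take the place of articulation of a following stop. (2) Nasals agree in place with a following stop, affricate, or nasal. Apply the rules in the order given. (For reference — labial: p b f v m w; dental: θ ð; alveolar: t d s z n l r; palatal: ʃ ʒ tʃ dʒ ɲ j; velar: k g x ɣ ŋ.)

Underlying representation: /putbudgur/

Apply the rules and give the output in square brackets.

Rule 1: /t/ before /b/ (labial) → [p]
Rule 1: /d/ before /g/ (velar) → [g]
After rule 1: pupbuggur
Rule 2: no segment meets the rule's conditions; no change.

[pupbuggur]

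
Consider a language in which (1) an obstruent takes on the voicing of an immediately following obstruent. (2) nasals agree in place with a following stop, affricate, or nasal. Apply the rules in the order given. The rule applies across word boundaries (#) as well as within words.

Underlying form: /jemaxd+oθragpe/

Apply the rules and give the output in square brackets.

[jemaɣd+oθrakpe]

Rule 1: /x/ before /d/ (voiced) → [ɣ]
Rule 1: /g/ before /p/ (voiceless) → [k]
After rule 1: jemaɣd+oθrakpe
Rule 2: no segment meets the rule's conditions; no change.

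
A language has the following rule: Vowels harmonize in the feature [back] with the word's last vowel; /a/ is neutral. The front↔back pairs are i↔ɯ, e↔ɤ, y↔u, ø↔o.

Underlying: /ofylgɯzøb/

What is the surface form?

[øfylgizøb]

/o/ harmonizes with /ø/ ([-back]) → [ø]
/ɯ/ harmonizes with /ø/ ([-back]) → [i]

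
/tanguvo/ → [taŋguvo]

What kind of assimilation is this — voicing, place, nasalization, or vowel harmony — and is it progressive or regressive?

/n/→[ŋ].
Each target copies a feature from the following segment, so the direction is regressive.

place assimilation, regressive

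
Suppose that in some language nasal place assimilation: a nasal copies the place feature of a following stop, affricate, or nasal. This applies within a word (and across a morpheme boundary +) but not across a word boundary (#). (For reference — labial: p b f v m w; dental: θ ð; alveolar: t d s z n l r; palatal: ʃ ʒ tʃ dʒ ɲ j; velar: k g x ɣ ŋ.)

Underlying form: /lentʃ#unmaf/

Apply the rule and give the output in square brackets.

/n/ before /tʃ/ (palatal) → [ɲ]
/n/ before /m/ (labial) → [m]

[leɲtʃ#ummaf]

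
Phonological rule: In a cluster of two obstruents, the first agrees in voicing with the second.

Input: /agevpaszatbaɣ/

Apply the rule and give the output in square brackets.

[agefpazzadbaɣ]

/v/ before /p/ (voiceless) → [f]
/s/ before /z/ (voiced) → [z]
/t/ before /b/ (voiced) → [d]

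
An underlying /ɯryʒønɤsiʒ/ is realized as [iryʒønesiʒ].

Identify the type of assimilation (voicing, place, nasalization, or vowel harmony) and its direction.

/ɯ/→[i] /ɤ/→[e].
Vowels agree with the last vowel, so the harmony is regressive.

vowel harmony, regressive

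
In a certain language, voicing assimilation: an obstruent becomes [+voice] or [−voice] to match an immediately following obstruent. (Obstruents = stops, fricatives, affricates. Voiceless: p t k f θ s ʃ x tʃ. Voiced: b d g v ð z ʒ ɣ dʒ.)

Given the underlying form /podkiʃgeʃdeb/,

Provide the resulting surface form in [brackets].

/d/ before /k/ (voiceless) → [t]
/ʃ/ before /g/ (voiced) → [ʒ]
/ʃ/ before /d/ (voiced) → [ʒ]

[potkiʒgeʒdeb]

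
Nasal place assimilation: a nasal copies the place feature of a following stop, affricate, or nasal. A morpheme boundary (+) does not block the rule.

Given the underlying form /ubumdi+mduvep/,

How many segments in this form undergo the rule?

/m/ before /d/ (alveolar) → [n]
/m/ before /d/ (alveolar) → [n]
2 segments change.

2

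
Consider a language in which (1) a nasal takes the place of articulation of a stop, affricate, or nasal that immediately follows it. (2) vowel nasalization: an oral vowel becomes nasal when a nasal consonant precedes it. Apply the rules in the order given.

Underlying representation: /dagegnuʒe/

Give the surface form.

Rule 1: no segment meets the rule's conditions; no change.
After rule 1: dagegnuʒe
Rule 2: /u/ after nasal /n/ → [ũ]

[dagegnũʒe]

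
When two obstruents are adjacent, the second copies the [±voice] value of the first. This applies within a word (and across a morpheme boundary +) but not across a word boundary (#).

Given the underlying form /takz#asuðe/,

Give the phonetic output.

[taks#asuðe]

/z/ after /k/ (voiceless) → [s]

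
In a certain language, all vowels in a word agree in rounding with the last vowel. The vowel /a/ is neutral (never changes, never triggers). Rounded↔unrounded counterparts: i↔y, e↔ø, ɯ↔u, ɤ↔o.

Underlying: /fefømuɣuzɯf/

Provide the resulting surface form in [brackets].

[fefemɯɣɯzɯf]

/ø/ harmonizes with /ɯ/ ([-round]) → [e]
/u/ harmonizes with /ɯ/ ([-round]) → [ɯ]
/u/ harmonizes with /ɯ/ ([-round]) → [ɯ]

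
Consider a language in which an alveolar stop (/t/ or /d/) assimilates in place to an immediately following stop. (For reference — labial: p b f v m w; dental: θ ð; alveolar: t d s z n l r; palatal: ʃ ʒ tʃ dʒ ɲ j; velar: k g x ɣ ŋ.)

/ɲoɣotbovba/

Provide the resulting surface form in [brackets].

/t/ before /b/ (labial) → [p]

[ɲoɣopbovba]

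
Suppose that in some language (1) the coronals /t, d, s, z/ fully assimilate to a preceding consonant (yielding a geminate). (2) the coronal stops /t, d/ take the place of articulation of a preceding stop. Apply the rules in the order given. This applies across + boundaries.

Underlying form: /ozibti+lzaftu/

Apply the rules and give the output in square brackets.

[ozibbi+llaffu]

Rule 1: /t/ after /b/ → [b] (total assimilation)
Rule 1: /z/ after /l/ → [l] (total assimilation)
Rule 1: /t/ after /f/ → [f] (total assimilation)
After rule 1: ozibbi+llaffu
Rule 2: no segment meets the rule's conditions; no change.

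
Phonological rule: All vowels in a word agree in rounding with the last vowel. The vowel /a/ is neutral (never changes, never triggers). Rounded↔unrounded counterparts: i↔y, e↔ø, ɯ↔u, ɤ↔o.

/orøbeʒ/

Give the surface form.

/o/ harmonizes with /e/ ([-round]) → [ɤ]
/ø/ harmonizes with /e/ ([-round]) → [e]

[ɤrebeʒ]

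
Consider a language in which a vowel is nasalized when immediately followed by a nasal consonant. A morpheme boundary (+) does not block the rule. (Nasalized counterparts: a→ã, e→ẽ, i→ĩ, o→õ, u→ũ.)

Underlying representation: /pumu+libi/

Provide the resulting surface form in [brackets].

[pũmu+libi]

/u/ before nasal /m/ → [ũ]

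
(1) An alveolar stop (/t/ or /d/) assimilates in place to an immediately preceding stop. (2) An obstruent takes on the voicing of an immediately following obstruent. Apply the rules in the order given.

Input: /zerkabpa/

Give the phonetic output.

Rule 1: no segment meets the rule's conditions; no change.
After rule 1: zerkabpa
Rule 2: /b/ before /p/ (voiceless) → [p]

[zerkappa]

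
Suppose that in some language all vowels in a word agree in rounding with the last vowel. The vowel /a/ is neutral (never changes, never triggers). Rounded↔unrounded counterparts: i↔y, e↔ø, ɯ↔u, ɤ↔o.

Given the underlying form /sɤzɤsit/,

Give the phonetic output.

no segment meets the rule's conditions; no change.

[sɤzɤsit]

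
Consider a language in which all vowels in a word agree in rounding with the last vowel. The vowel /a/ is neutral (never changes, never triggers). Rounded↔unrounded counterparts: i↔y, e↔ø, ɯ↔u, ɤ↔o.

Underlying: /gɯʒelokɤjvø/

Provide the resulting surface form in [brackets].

[guʒølokojvø]

/ɯ/ harmonizes with /ø/ ([+round]) → [u]
/e/ harmonizes with /ø/ ([+round]) → [ø]
/ɤ/ harmonizes with /ø/ ([+round]) → [o]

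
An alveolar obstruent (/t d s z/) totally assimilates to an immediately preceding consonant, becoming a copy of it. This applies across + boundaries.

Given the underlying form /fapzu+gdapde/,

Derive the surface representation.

[fappu+ggappe]

/z/ after /p/ → [p] (total assimilation)
/d/ after /g/ → [g] (total assimilation)
/d/ after /p/ → [p] (total assimilation)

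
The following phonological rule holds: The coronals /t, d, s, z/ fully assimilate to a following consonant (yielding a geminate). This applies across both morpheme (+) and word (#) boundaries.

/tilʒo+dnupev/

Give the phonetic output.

/d/ before /n/ → [n] (total assimilation)

[tilʒo+nnupev]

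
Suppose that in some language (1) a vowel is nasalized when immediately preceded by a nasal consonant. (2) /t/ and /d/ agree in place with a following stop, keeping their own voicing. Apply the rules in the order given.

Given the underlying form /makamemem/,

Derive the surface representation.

Rule 1: /a/ after nasal /m/ → [ã]
Rule 1: /e/ after nasal /m/ → [ẽ]
Rule 1: /e/ after nasal /m/ → [ẽ]
After rule 1: mãkamẽmẽm
Rule 2: no segment meets the rule's conditions; no change.

[mãkamẽmẽm]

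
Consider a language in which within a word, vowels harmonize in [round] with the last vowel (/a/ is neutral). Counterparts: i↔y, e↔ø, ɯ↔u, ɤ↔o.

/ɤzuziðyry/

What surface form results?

/ɤ/ harmonizes with /y/ ([+round]) → [o]
/i/ harmonizes with /y/ ([+round]) → [y]

[ozuzyðyry]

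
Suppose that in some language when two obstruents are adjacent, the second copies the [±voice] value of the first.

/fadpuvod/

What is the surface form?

/p/ after /d/ (voiced) → [b]

[fadbuvod]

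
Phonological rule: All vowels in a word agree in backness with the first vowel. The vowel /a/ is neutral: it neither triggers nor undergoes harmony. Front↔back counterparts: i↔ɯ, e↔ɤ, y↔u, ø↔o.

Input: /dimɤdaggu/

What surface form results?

[dimedaggy]

/ɤ/ harmonizes with /i/ ([-back]) → [e]
/u/ harmonizes with /i/ ([-back]) → [y]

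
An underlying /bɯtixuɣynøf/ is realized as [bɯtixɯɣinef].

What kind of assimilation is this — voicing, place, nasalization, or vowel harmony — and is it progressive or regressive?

vowel harmony, progressive

/u/→[ɯ] /y/→[i] /ø/→[e].
Vowels agree with the first vowel, so the harmony is progressive.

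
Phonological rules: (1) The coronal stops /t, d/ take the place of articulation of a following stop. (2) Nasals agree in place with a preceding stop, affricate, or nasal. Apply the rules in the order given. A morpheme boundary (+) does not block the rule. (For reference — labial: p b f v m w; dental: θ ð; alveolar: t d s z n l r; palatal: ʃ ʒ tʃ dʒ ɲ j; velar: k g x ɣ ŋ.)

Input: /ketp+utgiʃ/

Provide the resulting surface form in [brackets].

[kepp+ukgiʃ]

Rule 1: /t/ before /p/ (labial) → [p]
Rule 1: /t/ before /g/ (velar) → [k]
After rule 1: kepp+ukgiʃ
Rule 2: no segment meets the rule's conditions; no change.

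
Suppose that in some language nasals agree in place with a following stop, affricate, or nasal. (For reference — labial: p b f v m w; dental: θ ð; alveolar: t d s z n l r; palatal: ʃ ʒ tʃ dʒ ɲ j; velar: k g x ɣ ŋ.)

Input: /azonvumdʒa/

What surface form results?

[azonvuɲdʒa]

/m/ before /dʒ/ (palatal) → [ɲ]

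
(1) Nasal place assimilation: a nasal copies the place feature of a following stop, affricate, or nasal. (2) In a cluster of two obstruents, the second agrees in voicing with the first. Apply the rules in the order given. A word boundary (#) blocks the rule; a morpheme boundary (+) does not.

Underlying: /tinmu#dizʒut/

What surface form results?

[timmu#dizʒut]

Rule 1: /n/ before /m/ (labial) → [m]
After rule 1: timmu#dizʒut
Rule 2: no segment meets the rule's conditions; no change.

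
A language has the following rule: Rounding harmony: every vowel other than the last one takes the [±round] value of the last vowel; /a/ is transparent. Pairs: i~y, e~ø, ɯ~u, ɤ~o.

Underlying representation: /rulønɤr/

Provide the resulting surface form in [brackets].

[rɯlenɤr]

/u/ harmonizes with /ɤ/ ([-round]) → [ɯ]
/ø/ harmonizes with /ɤ/ ([-round]) → [e]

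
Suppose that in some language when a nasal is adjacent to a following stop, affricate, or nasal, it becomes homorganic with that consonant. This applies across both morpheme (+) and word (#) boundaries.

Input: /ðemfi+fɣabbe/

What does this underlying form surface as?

no segment meets the rule's conditions; no change.

[ðemfi+fɣabbe]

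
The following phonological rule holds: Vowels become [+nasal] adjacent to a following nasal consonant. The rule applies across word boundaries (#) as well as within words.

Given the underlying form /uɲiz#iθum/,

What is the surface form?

[ũɲiz#iθũm]

/u/ before nasal /ɲ/ → [ũ]
/u/ before nasal /m/ → [ũ]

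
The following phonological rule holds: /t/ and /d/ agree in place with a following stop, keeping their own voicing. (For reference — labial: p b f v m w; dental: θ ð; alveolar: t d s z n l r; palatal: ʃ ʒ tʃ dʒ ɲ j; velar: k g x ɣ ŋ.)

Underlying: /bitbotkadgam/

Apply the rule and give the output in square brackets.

/t/ before /b/ (labial) → [p]
/t/ before /k/ (velar) → [k]
/d/ before /g/ (velar) → [g]

[bipbokkaggam]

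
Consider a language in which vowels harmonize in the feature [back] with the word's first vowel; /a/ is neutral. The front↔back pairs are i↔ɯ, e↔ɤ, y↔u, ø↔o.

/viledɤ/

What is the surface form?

/ɤ/ harmonizes with /i/ ([-back]) → [e]

[vilede]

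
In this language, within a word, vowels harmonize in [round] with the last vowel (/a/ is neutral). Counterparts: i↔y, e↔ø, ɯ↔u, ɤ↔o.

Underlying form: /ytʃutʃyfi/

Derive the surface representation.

[itʃɯtʃifi]

/y/ harmonizes with /i/ ([-round]) → [i]
/u/ harmonizes with /i/ ([-round]) → [ɯ]
/y/ harmonizes with /i/ ([-round]) → [i]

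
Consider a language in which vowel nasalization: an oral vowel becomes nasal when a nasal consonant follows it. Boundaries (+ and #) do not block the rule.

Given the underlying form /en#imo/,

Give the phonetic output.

/e/ before nasal /n/ → [ẽ]
/i/ before nasal /m/ → [ĩ]

[ẽn#ĩmo]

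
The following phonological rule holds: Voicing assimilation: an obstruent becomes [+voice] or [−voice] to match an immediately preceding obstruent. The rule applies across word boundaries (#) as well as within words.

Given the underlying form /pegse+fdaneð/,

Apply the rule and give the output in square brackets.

[pegze+ftaneð]

/s/ after /g/ (voiced) → [z]
/d/ after /f/ (voiceless) → [t]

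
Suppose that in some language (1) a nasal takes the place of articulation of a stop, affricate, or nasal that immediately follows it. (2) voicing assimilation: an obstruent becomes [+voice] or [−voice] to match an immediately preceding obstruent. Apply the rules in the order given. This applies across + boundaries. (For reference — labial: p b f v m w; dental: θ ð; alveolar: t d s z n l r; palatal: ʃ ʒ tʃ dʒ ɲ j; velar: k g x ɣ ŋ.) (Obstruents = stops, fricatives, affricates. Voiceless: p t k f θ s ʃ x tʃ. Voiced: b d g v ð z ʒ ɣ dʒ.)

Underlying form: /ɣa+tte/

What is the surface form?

Rule 1: no segment meets the rule's conditions; no change.
After rule 1: ɣa+tte
Rule 2: no segment meets the rule's conditions; no change.

[ɣa+tte]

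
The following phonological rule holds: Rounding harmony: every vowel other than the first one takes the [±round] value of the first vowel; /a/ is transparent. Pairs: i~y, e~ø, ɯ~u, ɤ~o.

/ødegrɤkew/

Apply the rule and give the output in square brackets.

[ødøgrokøw]

/e/ harmonizes with /ø/ ([+round]) → [ø]
/ɤ/ harmonizes with /ø/ ([+round]) → [o]
/e/ harmonizes with /ø/ ([+round]) → [ø]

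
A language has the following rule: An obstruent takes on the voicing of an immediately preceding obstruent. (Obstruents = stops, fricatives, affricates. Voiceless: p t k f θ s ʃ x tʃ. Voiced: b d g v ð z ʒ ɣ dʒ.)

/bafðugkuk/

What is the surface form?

/ð/ after /f/ (voiceless) → [θ]
/k/ after /g/ (voiced) → [g]

[bafθugguk]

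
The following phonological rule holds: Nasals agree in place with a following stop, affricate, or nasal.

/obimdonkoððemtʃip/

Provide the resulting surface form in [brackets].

[obindoŋkoððeɲtʃip]

/m/ before /d/ (alveolar) → [n]
/n/ before /k/ (velar) → [ŋ]
/m/ before /tʃ/ (palatal) → [ɲ]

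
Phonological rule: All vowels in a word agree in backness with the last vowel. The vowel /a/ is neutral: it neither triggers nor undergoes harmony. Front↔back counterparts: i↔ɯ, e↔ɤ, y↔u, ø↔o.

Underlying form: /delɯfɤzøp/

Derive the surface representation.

[delifezøp]

/ɯ/ harmonizes with /ø/ ([-back]) → [i]
/ɤ/ harmonizes with /ø/ ([-back]) → [e]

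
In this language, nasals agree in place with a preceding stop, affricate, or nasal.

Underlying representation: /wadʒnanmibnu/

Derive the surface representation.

[wadʒɲannibmu]

/n/ after /dʒ/ (palatal) → [ɲ]
/m/ after /n/ (alveolar) → [n]
/n/ after /b/ (labial) → [m]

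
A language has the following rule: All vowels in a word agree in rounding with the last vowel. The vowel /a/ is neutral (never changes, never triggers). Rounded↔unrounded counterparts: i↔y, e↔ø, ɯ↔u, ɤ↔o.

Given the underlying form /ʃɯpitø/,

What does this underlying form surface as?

/ɯ/ harmonizes with /ø/ ([+round]) → [u]
/i/ harmonizes with /ø/ ([+round]) → [y]

[ʃupytø]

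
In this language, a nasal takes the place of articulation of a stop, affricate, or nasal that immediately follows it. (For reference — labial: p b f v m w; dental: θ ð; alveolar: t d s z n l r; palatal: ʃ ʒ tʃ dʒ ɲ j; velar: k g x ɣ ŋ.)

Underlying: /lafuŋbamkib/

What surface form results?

[lafumbaŋkib]

/ŋ/ before /b/ (labial) → [m]
/m/ before /k/ (velar) → [ŋ]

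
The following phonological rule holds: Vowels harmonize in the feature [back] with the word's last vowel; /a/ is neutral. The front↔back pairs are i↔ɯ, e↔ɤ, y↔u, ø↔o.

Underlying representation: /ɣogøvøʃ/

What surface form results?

[ɣøgøvøʃ]

/o/ harmonizes with /ø/ ([-back]) → [ø]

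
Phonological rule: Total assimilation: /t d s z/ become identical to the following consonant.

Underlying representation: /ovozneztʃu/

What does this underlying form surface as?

/z/ before /n/ → [n] (total assimilation)
/z/ before /tʃ/ → [tʃ] (total assimilation)

[ovonnetʃtʃu]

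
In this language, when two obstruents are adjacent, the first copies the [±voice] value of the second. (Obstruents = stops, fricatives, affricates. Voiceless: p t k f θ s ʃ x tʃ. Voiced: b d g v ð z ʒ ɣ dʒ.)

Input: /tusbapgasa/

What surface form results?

[tuzbabgasa]

/s/ before /b/ (voiced) → [z]
/p/ before /g/ (voiced) → [b]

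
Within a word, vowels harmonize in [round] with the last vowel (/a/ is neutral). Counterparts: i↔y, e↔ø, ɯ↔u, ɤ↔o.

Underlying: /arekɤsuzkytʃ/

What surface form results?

[arøkosuzkytʃ]

/e/ harmonizes with /y/ ([+round]) → [ø]
/ɤ/ harmonizes with /y/ ([+round]) → [o]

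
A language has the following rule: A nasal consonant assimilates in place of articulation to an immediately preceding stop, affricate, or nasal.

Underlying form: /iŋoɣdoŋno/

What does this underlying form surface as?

[iŋoɣdoŋŋo]

/n/ after /ŋ/ (velar) → [ŋ]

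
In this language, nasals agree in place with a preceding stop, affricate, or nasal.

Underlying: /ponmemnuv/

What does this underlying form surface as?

/m/ after /n/ (alveolar) → [n]
/n/ after /m/ (labial) → [m]

[ponnemmuv]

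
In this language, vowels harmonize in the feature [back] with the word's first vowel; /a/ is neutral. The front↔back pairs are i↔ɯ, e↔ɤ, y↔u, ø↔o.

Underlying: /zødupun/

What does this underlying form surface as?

/u/ harmonizes with /ø/ ([-back]) → [y]
/u/ harmonizes with /ø/ ([-back]) → [y]

[zødypyn]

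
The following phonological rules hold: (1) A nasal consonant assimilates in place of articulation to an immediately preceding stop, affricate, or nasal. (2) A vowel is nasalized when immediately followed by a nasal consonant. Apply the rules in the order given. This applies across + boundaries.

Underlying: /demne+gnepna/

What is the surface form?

Rule 1: /n/ after /m/ (labial) → [m]
Rule 1: /n/ after /g/ (velar) → [ŋ]
Rule 1: /n/ after /p/ (labial) → [m]
After rule 1: demme+gŋepma
Rule 2: /e/ before nasal /m/ → [ẽ]

[dẽmme+gŋepma]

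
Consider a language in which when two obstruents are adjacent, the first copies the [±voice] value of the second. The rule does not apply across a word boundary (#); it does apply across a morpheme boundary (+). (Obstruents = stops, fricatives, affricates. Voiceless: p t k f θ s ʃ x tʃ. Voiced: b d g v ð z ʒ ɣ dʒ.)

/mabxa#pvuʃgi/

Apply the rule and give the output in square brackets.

/b/ before /x/ (voiceless) → [p]
/p/ before /v/ (voiced) → [b]
/ʃ/ before /g/ (voiced) → [ʒ]

[mapxa#bvuʒgi]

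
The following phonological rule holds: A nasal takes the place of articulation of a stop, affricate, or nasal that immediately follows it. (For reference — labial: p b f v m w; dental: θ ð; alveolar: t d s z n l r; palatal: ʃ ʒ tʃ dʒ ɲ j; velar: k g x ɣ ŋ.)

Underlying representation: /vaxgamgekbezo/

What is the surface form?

[vaxgaŋgekbezo]

/m/ before /g/ (velar) → [ŋ]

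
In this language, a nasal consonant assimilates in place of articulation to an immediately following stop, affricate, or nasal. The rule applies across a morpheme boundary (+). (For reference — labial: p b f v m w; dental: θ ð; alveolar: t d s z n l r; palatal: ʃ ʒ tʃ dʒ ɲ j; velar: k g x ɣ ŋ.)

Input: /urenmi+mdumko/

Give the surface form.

/n/ before /m/ (labial) → [m]
/m/ before /d/ (alveolar) → [n]
/m/ before /k/ (velar) → [ŋ]

[uremmi+nduŋko]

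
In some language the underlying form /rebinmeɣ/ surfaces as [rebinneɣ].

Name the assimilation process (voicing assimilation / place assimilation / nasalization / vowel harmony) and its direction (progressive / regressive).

/m/→[n].
Each target copies a feature from the preceding segment, so the direction is progressive.

place assimilation, progressive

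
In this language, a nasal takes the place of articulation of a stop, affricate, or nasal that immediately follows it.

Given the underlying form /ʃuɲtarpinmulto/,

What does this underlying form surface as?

/ɲ/ before /t/ (alveolar) → [n]
/n/ before /m/ (labial) → [m]

[ʃuntarpimmulto]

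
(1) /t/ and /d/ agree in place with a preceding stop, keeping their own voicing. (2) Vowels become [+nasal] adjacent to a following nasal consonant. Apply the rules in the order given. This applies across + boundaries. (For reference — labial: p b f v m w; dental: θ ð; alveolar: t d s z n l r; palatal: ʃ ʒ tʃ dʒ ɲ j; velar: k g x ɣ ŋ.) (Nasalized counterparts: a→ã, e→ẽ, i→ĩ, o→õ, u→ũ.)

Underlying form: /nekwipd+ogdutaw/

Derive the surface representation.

Rule 1: /d/ after /p/ (labial) → [b]
Rule 1: /d/ after /g/ (velar) → [g]
After rule 1: nekwipb+oggutaw
Rule 2: no segment meets the rule's conditions; no change.

[nekwipb+oggutaw]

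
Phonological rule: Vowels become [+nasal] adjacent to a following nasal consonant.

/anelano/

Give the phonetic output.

/a/ before nasal /n/ → [ã]
/a/ before nasal /n/ → [ã]

[ãnelãno]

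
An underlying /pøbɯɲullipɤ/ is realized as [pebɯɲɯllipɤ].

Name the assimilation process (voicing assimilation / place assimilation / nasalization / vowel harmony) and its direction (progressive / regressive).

vowel harmony, regressive

/ø/→[e] /u/→[ɯ].
Vowels agree with the last vowel, so the harmony is regressive.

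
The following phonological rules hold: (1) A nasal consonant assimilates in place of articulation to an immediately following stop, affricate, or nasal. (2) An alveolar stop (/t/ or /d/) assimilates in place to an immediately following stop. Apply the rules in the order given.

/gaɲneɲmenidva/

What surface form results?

[gannemmenidva]

Rule 1: /ɲ/ before /n/ (alveolar) → [n]
Rule 1: /ɲ/ before /m/ (labial) → [m]
After rule 1: gannemmenidva
Rule 2: no segment meets the rule's conditions; no change.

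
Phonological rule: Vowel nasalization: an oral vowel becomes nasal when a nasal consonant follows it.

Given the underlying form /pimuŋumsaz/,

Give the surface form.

[pĩmũŋũmsaz]

/i/ before nasal /m/ → [ĩ]
/u/ before nasal /ŋ/ → [ũ]
/u/ before nasal /m/ → [ũ]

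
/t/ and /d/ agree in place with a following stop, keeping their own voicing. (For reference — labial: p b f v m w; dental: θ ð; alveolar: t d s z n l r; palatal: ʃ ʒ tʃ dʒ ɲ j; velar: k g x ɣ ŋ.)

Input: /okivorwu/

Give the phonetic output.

no segment meets the rule's conditions; no change.

[okivorwu]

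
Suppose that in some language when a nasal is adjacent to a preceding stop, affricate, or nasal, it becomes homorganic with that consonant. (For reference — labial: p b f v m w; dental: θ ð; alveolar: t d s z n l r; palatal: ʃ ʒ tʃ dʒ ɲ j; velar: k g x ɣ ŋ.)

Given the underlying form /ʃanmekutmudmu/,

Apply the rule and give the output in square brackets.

/m/ after /n/ (alveolar) → [n]
/m/ after /t/ (alveolar) → [n]
/m/ after /d/ (alveolar) → [n]

[ʃannekutnudnu]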